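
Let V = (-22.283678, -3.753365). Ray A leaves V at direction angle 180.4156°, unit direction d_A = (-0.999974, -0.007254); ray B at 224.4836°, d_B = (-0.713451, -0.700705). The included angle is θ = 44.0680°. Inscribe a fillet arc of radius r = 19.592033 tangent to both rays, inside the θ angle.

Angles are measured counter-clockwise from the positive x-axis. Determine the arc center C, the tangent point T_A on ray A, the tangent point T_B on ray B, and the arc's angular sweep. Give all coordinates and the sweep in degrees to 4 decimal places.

center=(-70.5495,-23.6960) T_A=(-70.6917,-4.1045) T_B=(-56.8213,-37.6740) sweep=135.9320

bisector direction at 202.4496° = (-0.924216,-0.381871)
center distance |VC| = r/sin(θ/2) = 19.592033/sin(22.0340°) = 52.223595
C = V + |VC|·bis = (-70.5495,-23.6960)
T_A = V + ((C−V)·d_A)·d_A = V + 48.4093·d_A = (-70.6917,-4.1045)
T_B = V + ((C−V)·d_B)·d_B = V + 48.4093·d_B = (-56.8213,-37.6740)
sweep = 180° − θ = 135.9320°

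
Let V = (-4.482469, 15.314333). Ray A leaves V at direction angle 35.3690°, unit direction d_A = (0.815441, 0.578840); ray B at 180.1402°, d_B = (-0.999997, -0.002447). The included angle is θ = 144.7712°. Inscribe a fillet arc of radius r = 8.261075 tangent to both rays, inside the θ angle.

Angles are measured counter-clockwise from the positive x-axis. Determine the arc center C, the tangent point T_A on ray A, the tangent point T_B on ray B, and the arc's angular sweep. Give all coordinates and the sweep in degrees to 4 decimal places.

bisector direction at 107.7546° = (-0.304941,0.952371)
center distance |VC| = r/sin(θ/2) = 8.261075/sin(72.3856°) = 8.667452
C = V + |VC|·bis = (-7.1255,23.5690)
T_A = V + ((C−V)·d_A)·d_A = V + 2.6229·d_A = (-2.3437,16.8325)
T_B = V + ((C−V)·d_B)·d_B = V + 2.6229·d_B = (-7.1053,15.3079)
sweep = 180° − θ = 35.2288°

center=(-7.1255,23.5690) T_A=(-2.3437,16.8325) T_B=(-7.1053,15.3079) sweep=35.2288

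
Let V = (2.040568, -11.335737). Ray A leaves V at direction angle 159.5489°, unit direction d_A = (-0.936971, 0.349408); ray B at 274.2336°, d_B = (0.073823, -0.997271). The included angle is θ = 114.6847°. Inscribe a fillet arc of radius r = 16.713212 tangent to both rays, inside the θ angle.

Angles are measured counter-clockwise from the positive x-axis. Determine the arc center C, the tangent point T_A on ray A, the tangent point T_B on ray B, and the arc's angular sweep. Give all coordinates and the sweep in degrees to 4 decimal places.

bisector direction at 216.8913° = (-0.799776,-0.600298)
center distance |VC| = r/sin(θ/2) = 16.713212/sin(57.3424°) = 19.851545
C = V + |VC|·bis = (-13.8362,-23.2526)
T_A = V + ((C−V)·d_A)·d_A = V + 10.7123·d_A = (-7.9965,-7.5928)
T_B = V + ((C−V)·d_B)·d_B = V + 10.7123·d_B = (2.8314,-22.0188)
sweep = 180° − θ = 65.3153°

center=(-13.8362,-23.2526) T_A=(-7.9965,-7.5928) T_B=(2.8314,-22.0188) sweep=65.3153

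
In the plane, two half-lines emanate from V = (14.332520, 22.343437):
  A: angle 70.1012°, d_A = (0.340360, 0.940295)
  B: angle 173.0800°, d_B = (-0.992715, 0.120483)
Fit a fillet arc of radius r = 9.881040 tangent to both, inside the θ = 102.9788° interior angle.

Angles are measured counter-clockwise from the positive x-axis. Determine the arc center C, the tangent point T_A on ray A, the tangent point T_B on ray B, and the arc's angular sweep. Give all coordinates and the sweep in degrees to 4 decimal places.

center=(7.7176,33.0998) T_A=(17.0087,29.7367) T_B=(6.5271,23.2908) sweep=77.0212

bisector direction at 121.5906° = (-0.523846,0.851813)
center distance |VC| = r/sin(θ/2) = 9.881040/sin(51.4894°) = 12.627641
C = V + |VC|·bis = (7.7176,33.0998)
T_A = V + ((C−V)·d_A)·d_A = V + 7.8627·d_A = (17.0087,29.7367)
T_B = V + ((C−V)·d_B)·d_B = V + 7.8627·d_B = (6.5271,23.2908)
sweep = 180° − θ = 77.0212°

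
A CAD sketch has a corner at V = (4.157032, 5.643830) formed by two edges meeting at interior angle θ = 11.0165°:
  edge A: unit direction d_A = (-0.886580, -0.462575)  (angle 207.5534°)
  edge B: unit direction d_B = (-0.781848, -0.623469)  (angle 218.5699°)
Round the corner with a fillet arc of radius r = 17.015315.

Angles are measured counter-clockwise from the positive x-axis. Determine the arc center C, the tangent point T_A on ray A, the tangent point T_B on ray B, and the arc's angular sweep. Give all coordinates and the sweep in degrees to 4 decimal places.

bisector direction at 213.0617° = (-0.838084,-0.545541)
center distance |VC| = r/sin(θ/2) = 17.015315/sin(5.5083°) = 177.263031
C = V + |VC|·bis = (-144.4043,-91.0604)
T_A = V + ((C−V)·d_A)·d_A = V + 176.4445·d_A = (-152.2751,-75.9750)
T_B = V + ((C−V)·d_B)·d_B = V + 176.4445·d_B = (-133.7958,-104.3638)
sweep = 180° − θ = 168.9835°

center=(-144.4043,-91.0604) T_A=(-152.2751,-75.9750) T_B=(-133.7958,-104.3638) sweep=168.9835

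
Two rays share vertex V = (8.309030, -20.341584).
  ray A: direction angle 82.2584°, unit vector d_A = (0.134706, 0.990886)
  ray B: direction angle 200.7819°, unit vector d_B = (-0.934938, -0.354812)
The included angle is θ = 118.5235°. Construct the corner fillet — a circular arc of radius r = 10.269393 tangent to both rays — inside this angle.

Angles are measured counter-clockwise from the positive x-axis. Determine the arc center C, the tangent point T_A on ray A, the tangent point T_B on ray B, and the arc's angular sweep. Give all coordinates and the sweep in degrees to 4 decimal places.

bisector direction at 141.5201° = (-0.782827,0.622239)
center distance |VC| = r/sin(θ/2) = 10.269393/sin(59.2617°) = 11.947945
C = V + |VC|·bis = (-1.0441,-12.9071)
T_A = V + ((C−V)·d_A)·d_A = V + 6.1068·d_A = (9.1316,-14.2904)
T_B = V + ((C−V)·d_B)·d_B = V + 6.1068·d_B = (2.5996,-22.5083)
sweep = 180° − θ = 61.4765°

center=(-1.0441,-12.9071) T_A=(9.1316,-14.2904) T_B=(2.5996,-22.5083) sweep=61.4765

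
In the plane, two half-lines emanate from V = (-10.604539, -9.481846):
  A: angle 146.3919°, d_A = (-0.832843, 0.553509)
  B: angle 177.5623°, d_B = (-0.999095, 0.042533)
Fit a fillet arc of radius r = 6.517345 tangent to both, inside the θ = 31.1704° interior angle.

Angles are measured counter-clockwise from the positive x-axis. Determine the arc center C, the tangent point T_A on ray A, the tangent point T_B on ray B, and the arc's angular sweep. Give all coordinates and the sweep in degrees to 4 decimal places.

bisector direction at 161.9771° = (-0.950933,0.309397)
center distance |VC| = r/sin(θ/2) = 6.517345/sin(15.5852°) = 24.257715
C = V + |VC|·bis = (-33.6720,-1.9766)
T_A = V + ((C−V)·d_A)·d_A = V + 23.3658·d_A = (-30.0646,3.4513)
T_B = V + ((C−V)·d_B)·d_B = V + 23.3658·d_B = (-33.9492,-8.4880)
sweep = 180° − θ = 148.8296°

center=(-33.6720,-1.9766) T_A=(-30.0646,3.4513) T_B=(-33.9492,-8.4880) sweep=148.8296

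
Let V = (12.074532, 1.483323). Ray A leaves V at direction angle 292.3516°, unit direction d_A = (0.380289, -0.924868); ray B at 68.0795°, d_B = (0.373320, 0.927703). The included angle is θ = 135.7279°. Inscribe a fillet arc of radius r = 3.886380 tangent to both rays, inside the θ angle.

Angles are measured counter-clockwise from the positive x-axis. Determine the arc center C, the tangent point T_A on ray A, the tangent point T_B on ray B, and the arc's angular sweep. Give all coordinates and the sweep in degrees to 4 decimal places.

center=(16.2701,1.4991) T_A=(12.6757,0.0212) T_B=(12.6647,2.9500) sweep=44.2721

bisector direction at 0.2156° = (0.999993,0.003762)
center distance |VC| = r/sin(θ/2) = 3.886380/sin(67.8640°) = 4.195633
C = V + |VC|·bis = (16.2701,1.4991)
T_A = V + ((C−V)·d_A)·d_A = V + 1.5809·d_A = (12.6757,0.0212)
T_B = V + ((C−V)·d_B)·d_B = V + 1.5809·d_B = (12.6647,2.9500)
sweep = 180° − θ = 44.2721°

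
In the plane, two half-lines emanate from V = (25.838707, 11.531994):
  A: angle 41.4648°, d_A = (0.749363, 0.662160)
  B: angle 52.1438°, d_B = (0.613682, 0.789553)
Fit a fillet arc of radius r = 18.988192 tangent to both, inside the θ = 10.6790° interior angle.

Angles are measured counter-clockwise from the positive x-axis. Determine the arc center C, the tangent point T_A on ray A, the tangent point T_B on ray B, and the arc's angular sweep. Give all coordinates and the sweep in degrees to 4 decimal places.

center=(165.5087,160.2878) T_A=(178.0819,146.0587) T_B=(150.5165,171.9405) sweep=169.3210

bisector direction at 46.8043° = (0.684492,0.729020)
center distance |VC| = r/sin(θ/2) = 18.988192/sin(5.3395°) = 204.048995
C = V + |VC|·bis = (165.5087,160.2878)
T_A = V + ((C−V)·d_A)·d_A = V + 203.1636·d_A = (178.0819,146.0587)
T_B = V + ((C−V)·d_B)·d_B = V + 203.1636·d_B = (150.5165,171.9405)
sweep = 180° − θ = 169.3210°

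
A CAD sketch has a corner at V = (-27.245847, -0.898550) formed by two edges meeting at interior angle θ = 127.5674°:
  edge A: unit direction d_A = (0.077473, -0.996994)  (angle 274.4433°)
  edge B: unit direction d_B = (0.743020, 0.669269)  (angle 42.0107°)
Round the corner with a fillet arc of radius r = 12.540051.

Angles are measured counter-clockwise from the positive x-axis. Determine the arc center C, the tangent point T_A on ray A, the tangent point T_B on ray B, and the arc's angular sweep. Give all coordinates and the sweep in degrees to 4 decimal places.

bisector direction at 338.2270° = (0.928661,-0.370930)
center distance |VC| = r/sin(θ/2) = 12.540051/sin(63.7837°) = 13.977922
C = V + |VC|·bis = (-14.2651,-6.0834)
T_A = V + ((C−V)·d_A)·d_A = V + 6.1749·d_A = (-26.7675,-7.0549)
T_B = V + ((C−V)·d_B)·d_B = V + 6.1749·d_B = (-22.6578,3.2341)
sweep = 180° − θ = 52.4326°

center=(-14.2651,-6.0834) T_A=(-26.7675,-7.0549) T_B=(-22.6578,3.2341) sweep=52.4326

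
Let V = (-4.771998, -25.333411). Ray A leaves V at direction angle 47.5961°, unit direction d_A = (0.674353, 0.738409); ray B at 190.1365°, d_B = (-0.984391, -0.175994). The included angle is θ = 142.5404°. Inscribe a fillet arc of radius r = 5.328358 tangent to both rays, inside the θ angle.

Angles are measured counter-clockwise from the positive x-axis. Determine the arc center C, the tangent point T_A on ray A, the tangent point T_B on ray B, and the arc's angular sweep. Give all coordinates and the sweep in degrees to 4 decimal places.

center=(-7.4882,-20.4062) T_A=(-3.5537,-23.9994) T_B=(-6.5504,-25.6514) sweep=37.4596

bisector direction at 118.8663° = (-0.482767,0.875749)
center distance |VC| = r/sin(θ/2) = 5.328358/sin(71.2702°) = 5.626308
C = V + |VC|·bis = (-7.4882,-20.4062)
T_A = V + ((C−V)·d_A)·d_A = V + 1.8066·d_A = (-3.5537,-23.9994)
T_B = V + ((C−V)·d_B)·d_B = V + 1.8066·d_B = (-6.5504,-25.6514)
sweep = 180° − θ = 37.4596°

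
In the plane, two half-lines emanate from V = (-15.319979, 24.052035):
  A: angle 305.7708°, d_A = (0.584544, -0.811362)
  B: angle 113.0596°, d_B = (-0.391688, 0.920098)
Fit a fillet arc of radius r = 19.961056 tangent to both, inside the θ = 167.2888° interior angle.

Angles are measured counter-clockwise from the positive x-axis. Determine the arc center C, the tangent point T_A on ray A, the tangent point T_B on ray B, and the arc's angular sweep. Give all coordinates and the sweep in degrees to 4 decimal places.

bisector direction at 29.4152° = (0.871084,0.491135)
center distance |VC| = r/sin(θ/2) = 19.961056/sin(83.6444°) = 20.084495
C = V + |VC|·bis = (2.1753,33.9162)
T_A = V + ((C−V)·d_A)·d_A = V + 2.2233·d_A = (-14.0203,22.2481)
T_B = V + ((C−V)·d_B)·d_B = V + 2.2233·d_B = (-16.1908,26.0977)
sweep = 180° − θ = 12.7112°

center=(2.1753,33.9162) T_A=(-14.0203,22.2481) T_B=(-16.1908,26.0977) sweep=12.7112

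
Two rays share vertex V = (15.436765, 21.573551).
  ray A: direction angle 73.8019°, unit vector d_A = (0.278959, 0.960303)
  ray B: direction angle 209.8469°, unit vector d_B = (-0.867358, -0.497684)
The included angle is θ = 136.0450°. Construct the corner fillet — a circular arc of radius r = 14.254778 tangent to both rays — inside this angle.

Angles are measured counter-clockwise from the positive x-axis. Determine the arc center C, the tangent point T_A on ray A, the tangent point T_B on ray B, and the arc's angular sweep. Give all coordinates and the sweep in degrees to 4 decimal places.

bisector direction at 141.8244° = (-0.786120,0.618074)
center distance |VC| = r/sin(θ/2) = 14.254778/sin(68.0225°) = 15.371836
C = V + |VC|·bis = (3.3527,31.0745)
T_A = V + ((C−V)·d_A)·d_A = V + 5.7528·d_A = (17.0416,27.0980)
T_B = V + ((C−V)·d_B)·d_B = V + 5.7528·d_B = (10.4470,18.7105)
sweep = 180° − θ = 43.9550°

center=(3.3527,31.0745) T_A=(17.0416,27.0980) T_B=(10.4470,18.7105) sweep=43.9550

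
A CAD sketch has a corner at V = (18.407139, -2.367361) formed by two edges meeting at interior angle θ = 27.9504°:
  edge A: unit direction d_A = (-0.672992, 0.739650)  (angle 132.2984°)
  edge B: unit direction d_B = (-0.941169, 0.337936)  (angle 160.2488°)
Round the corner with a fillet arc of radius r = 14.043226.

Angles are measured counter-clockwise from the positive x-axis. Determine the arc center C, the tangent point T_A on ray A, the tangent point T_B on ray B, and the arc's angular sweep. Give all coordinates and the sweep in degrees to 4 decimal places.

bisector direction at 146.2736° = (-0.831698,0.555228)
center distance |VC| = r/sin(θ/2) = 14.043226/sin(13.9752°) = 58.149549
C = V + |VC|·bis = (-29.9557,29.9189)
T_A = V + ((C−V)·d_A)·d_A = V + 56.4283·d_A = (-19.5687,39.3699)
T_B = V + ((C−V)·d_B)·d_B = V + 56.4283·d_B = (-34.7015,16.7018)
sweep = 180° − θ = 152.0496°

center=(-29.9557,29.9189) T_A=(-19.5687,39.3699) T_B=(-34.7015,16.7018) sweep=152.0496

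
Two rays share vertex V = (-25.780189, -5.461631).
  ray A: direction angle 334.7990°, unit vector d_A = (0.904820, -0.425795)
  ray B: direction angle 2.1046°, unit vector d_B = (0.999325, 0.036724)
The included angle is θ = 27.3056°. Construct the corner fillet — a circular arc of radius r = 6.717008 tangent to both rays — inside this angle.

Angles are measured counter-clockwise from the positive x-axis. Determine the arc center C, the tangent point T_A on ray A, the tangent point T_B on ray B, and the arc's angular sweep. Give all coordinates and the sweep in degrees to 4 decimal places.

bisector direction at 348.4518° = (0.979757,-0.200192)
center distance |VC| = r/sin(θ/2) = 6.717008/sin(13.6528°) = 28.457351
C = V + |VC|·bis = (2.1011,-11.1586)
T_A = V + ((C−V)·d_A)·d_A = V + 27.6533·d_A = (-0.7590,-17.2363)
T_B = V + ((C−V)·d_B)·d_B = V + 27.6533·d_B = (1.8544,-4.4461)
sweep = 180° − θ = 152.6944°

center=(2.1011,-11.1586) T_A=(-0.7590,-17.2363) T_B=(1.8544,-4.4461) sweep=152.6944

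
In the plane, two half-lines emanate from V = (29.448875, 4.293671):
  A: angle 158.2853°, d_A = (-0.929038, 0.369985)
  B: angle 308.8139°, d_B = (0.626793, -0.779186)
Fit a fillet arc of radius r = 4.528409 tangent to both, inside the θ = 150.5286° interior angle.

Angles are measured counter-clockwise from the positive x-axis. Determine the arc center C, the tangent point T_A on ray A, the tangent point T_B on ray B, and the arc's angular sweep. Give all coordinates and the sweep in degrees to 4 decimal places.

center=(26.6669,0.5273) T_A=(28.3424,4.7343) T_B=(30.1954,3.3656) sweep=29.4714

bisector direction at 233.5496° = (-0.594127,-0.804371)
center distance |VC| = r/sin(θ/2) = 4.528409/sin(75.2643°) = 4.682416
C = V + |VC|·bis = (26.6669,0.5273)
T_A = V + ((C−V)·d_A)·d_A = V + 1.1910·d_A = (28.3424,4.7343)
T_B = V + ((C−V)·d_B)·d_B = V + 1.1910·d_B = (30.1954,3.3656)
sweep = 180° − θ = 29.4714°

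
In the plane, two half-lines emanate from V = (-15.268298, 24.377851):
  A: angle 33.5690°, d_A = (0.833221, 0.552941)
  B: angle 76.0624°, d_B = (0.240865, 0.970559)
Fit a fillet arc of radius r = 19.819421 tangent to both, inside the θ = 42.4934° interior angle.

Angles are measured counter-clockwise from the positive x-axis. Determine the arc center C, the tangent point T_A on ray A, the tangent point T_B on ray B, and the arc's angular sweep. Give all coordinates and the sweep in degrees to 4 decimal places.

center=(16.2455,69.0775) T_A=(27.2045,52.5636) T_B=(-2.9904,73.8513) sweep=137.5066

bisector direction at 54.8157° = (0.576208,0.817303)
center distance |VC| = r/sin(θ/2) = 19.819421/sin(21.2467°) = 54.691712
C = V + |VC|·bis = (16.2455,69.0775)
T_A = V + ((C−V)·d_A)·d_A = V + 50.9742·d_A = (27.2045,52.5636)
T_B = V + ((C−V)·d_B)·d_B = V + 50.9742·d_B = (-2.9904,73.8513)
sweep = 180° − θ = 137.5066°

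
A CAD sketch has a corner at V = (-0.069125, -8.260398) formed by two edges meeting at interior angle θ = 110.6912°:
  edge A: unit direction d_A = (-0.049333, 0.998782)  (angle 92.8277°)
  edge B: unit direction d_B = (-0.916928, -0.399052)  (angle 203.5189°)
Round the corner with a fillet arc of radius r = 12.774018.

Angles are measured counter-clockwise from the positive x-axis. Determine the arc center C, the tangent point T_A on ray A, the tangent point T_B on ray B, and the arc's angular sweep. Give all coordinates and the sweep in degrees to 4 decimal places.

center=(-13.2632,-0.0712) T_A=(-0.5047,0.5590) T_B=(-8.1657,-11.7841) sweep=69.3088

bisector direction at 148.1733° = (-0.849647,0.527352)
center distance |VC| = r/sin(θ/2) = 12.774018/sin(55.3456°) = 15.528892
C = V + |VC|·bis = (-13.2632,-0.0712)
T_A = V + ((C−V)·d_A)·d_A = V + 8.8301·d_A = (-0.5047,0.5590)
T_B = V + ((C−V)·d_B)·d_B = V + 8.8301·d_B = (-8.1657,-11.7841)
sweep = 180° − θ = 69.3088°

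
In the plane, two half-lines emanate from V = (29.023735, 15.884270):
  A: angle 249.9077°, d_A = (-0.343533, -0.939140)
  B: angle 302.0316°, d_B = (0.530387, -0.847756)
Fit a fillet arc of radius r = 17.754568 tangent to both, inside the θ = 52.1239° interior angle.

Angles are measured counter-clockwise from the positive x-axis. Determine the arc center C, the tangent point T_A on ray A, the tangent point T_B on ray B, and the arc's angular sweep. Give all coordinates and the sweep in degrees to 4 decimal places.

center=(33.2266,-24.3082) T_A=(16.5526,-18.2090) T_B=(48.2782,-14.8915) sweep=127.8761

bisector direction at 275.9697° = (0.104002,-0.994577)
center distance |VC| = r/sin(θ/2) = 17.754568/sin(26.0619°) = 40.411661
C = V + |VC|·bis = (33.2266,-24.3082)
T_A = V + ((C−V)·d_A)·d_A = V + 36.3026·d_A = (16.5526,-18.2090)
T_B = V + ((C−V)·d_B)·d_B = V + 36.3026·d_B = (48.2782,-14.8915)
sweep = 180° − θ = 127.8761°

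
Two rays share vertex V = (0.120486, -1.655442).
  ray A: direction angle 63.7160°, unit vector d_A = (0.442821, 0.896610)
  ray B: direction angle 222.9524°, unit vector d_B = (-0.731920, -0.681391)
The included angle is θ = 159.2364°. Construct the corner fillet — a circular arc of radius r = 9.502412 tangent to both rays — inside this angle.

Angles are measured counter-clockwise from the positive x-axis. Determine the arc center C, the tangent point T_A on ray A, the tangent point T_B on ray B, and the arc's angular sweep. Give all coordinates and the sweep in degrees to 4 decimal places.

bisector direction at 143.3342° = (-0.802132,0.597146)
center distance |VC| = r/sin(θ/2) = 9.502412/sin(79.6182°) = 9.660567
C = V + |VC|·bis = (-7.6286,4.1133)
T_A = V + ((C−V)·d_A)·d_A = V + 1.7409·d_A = (0.8914,-0.0945)
T_B = V + ((C−V)·d_B)·d_B = V + 1.7409·d_B = (-1.1537,-2.8417)
sweep = 180° − θ = 20.7636°

center=(-7.6286,4.1133) T_A=(0.8914,-0.0945) T_B=(-1.1537,-2.8417) sweep=20.7636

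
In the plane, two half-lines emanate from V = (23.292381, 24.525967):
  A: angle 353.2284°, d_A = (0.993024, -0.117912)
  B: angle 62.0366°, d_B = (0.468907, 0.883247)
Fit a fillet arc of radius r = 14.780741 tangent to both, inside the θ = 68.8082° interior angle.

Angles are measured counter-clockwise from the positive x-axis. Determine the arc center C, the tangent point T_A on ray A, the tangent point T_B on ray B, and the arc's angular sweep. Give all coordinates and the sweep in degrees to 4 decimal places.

bisector direction at 27.6325° = (0.885941,0.463799)
center distance |VC| = r/sin(θ/2) = 14.780741/sin(34.4041°) = 26.159398
C = V + |VC|·bis = (46.4681,36.6587)
T_A = V + ((C−V)·d_A)·d_A = V + 21.5834·d_A = (44.7252,21.9810)
T_B = V + ((C−V)·d_B)·d_B = V + 21.5834·d_B = (33.4130,43.5895)
sweep = 180° − θ = 111.1918°

center=(46.4681,36.6587) T_A=(44.7252,21.9810) T_B=(33.4130,43.5895) sweep=111.1918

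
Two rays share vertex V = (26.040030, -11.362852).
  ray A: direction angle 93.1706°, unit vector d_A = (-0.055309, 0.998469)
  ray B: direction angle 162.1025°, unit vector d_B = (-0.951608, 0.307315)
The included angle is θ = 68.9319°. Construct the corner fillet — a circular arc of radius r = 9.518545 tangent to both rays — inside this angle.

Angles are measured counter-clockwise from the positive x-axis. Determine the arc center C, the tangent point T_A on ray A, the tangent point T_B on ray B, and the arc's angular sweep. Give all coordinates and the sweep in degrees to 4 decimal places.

bisector direction at 127.6365° = (-0.610650,0.791900)
center distance |VC| = r/sin(θ/2) = 9.518545/sin(34.4659°) = 16.819702
C = V + |VC|·bis = (15.7691,1.9567)
T_A = V + ((C−V)·d_A)·d_A = V + 13.8672·d_A = (25.2730,2.4831)
T_B = V + ((C−V)·d_B)·d_B = V + 13.8672·d_B = (12.8439,-7.1012)
sweep = 180° − θ = 111.0681°

center=(15.7691,1.9567) T_A=(25.2730,2.4831) T_B=(12.8439,-7.1012) sweep=111.0681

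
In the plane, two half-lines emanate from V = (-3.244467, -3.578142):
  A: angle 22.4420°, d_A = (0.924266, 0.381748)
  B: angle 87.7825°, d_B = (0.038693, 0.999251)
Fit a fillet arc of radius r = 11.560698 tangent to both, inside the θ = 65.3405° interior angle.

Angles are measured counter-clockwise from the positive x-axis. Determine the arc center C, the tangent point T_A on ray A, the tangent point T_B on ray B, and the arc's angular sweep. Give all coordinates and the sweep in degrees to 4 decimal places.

center=(9.0051,13.9893) T_A=(13.4184,3.3041) T_B=(-2.5469,14.4366) sweep=114.6595

bisector direction at 55.1123° = (0.571971,0.820274)
center distance |VC| = r/sin(θ/2) = 11.560698/sin(32.6703°) = 21.416501
C = V + |VC|·bis = (9.0051,13.9893)
T_A = V + ((C−V)·d_A)·d_A = V + 18.0282·d_A = (13.4184,3.3041)
T_B = V + ((C−V)·d_B)·d_B = V + 18.0282·d_B = (-2.5469,14.4366)
sweep = 180° − θ = 114.6595°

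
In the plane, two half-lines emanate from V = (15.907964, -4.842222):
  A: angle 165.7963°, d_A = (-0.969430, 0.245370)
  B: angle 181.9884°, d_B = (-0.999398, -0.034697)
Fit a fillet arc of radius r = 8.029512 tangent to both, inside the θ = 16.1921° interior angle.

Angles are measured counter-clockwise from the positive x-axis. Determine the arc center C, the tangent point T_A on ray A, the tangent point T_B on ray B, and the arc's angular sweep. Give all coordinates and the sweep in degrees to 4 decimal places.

bisector direction at 173.8923° = (-0.994324,0.106397)
center distance |VC| = r/sin(θ/2) = 8.029512/sin(8.0960°) = 57.014430
C = V + |VC|·bis = (-40.7828,1.2239)
T_A = V + ((C−V)·d_A)·d_A = V + 56.4462·d_A = (-38.8126,9.0080)
T_B = V + ((C−V)·d_B)·d_B = V + 56.4462·d_B = (-40.5042,-6.8007)
sweep = 180° − θ = 163.8079°

center=(-40.7828,1.2239) T_A=(-38.8126,9.0080) T_B=(-40.5042,-6.8007) sweep=163.8079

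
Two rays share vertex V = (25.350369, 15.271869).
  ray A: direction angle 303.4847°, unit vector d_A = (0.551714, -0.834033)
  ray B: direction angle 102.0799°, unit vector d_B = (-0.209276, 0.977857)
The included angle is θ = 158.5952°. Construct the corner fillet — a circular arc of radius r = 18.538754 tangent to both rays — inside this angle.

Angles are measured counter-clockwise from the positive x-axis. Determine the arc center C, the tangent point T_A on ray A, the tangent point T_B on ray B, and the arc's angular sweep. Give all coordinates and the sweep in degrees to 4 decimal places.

center=(42.7454,22.5777) T_A=(27.2834,12.3496) T_B=(24.6171,18.6980) sweep=21.4048

bisector direction at 22.7823° = (0.921983,0.387231)
center distance |VC| = r/sin(θ/2) = 18.538754/sin(79.2976°) = 18.866944
C = V + |VC|·bis = (42.7454,22.5777)
T_A = V + ((C−V)·d_A)·d_A = V + 3.5037·d_A = (27.2834,12.3496)
T_B = V + ((C−V)·d_B)·d_B = V + 3.5037·d_B = (24.6171,18.6980)
sweep = 180° − θ = 21.4048°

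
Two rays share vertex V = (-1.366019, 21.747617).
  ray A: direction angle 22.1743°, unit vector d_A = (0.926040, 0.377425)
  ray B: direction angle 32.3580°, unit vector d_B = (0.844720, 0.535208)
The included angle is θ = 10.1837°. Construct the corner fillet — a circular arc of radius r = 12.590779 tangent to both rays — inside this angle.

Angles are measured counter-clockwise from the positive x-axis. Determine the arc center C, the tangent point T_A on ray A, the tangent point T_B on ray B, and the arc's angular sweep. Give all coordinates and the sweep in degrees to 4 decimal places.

bisector direction at 27.2661° = (0.888888,0.458124)
center distance |VC| = r/sin(θ/2) = 12.590779/sin(5.0918°) = 141.863753
C = V + |VC|·bis = (124.7350,86.7389)
T_A = V + ((C−V)·d_A)·d_A = V + 141.3039·d_A = (129.4871,75.0793)
T_B = V + ((C−V)·d_B)·d_B = V + 141.3039·d_B = (117.9963,97.3746)
sweep = 180° − θ = 169.8163°

center=(124.7350,86.7389) T_A=(129.4871,75.0793) T_B=(117.9963,97.3746) sweep=169.8163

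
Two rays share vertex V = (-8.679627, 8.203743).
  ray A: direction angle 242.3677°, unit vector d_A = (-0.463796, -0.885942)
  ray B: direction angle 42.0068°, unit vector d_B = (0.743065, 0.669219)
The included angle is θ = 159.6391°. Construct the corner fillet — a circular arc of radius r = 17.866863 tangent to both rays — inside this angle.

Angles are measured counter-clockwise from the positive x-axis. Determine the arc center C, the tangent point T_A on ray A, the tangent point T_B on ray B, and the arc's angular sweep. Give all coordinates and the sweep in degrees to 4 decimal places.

bisector direction at 322.1873° = (0.790019,-0.613083)
center distance |VC| = r/sin(θ/2) = 17.866863/sin(79.8196°) = 18.152659
C = V + |VC|·bis = (5.6613,-2.9253)
T_A = V + ((C−V)·d_A)·d_A = V + 3.2085·d_A = (-10.1677,5.3612)
T_B = V + ((C−V)·d_B)·d_B = V + 3.2085·d_B = (-6.2955,10.3509)
sweep = 180° − θ = 20.3609°

center=(5.6613,-2.9253) T_A=(-10.1677,5.3612) T_B=(-6.2955,10.3509) sweep=20.3609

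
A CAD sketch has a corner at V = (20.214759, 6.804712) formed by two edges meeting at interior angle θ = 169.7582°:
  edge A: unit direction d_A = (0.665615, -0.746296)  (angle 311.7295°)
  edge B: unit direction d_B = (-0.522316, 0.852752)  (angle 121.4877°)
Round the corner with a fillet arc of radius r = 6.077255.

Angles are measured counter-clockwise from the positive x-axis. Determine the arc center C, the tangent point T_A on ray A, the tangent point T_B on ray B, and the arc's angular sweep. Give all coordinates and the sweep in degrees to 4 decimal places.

center=(25.1127,10.4434) T_A=(20.5773,6.3983) T_B=(19.9303,7.2691) sweep=10.2418

bisector direction at 36.6086° = (0.802728,0.596345)
center distance |VC| = r/sin(θ/2) = 6.077255/sin(84.8791°) = 6.101609
C = V + |VC|·bis = (25.1127,10.4434)
T_A = V + ((C−V)·d_A)·d_A = V + 0.5446·d_A = (20.5773,6.3983)
T_B = V + ((C−V)·d_B)·d_B = V + 0.5446·d_B = (19.9303,7.2691)
sweep = 180° − θ = 10.2418°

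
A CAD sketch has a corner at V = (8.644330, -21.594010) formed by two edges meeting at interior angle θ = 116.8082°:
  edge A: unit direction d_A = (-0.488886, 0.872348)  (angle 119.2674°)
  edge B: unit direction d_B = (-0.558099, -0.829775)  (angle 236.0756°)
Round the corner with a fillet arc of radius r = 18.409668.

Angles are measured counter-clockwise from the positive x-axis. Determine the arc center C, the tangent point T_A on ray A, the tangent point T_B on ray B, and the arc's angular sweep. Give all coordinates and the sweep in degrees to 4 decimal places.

center=(-12.9514,-20.7159) T_A=(3.1082,-11.7156) T_B=(2.3245,-30.9903) sweep=63.1918

bisector direction at 177.6715° = (-0.999174,0.040629)
center distance |VC| = r/sin(θ/2) = 18.409668/sin(58.4041°) = 21.613568
C = V + |VC|·bis = (-12.9514,-20.7159)
T_A = V + ((C−V)·d_A)·d_A = V + 11.3239·d_A = (3.1082,-11.7156)
T_B = V + ((C−V)·d_B)·d_B = V + 11.3239·d_B = (2.3245,-30.9903)
sweep = 180° − θ = 63.1918°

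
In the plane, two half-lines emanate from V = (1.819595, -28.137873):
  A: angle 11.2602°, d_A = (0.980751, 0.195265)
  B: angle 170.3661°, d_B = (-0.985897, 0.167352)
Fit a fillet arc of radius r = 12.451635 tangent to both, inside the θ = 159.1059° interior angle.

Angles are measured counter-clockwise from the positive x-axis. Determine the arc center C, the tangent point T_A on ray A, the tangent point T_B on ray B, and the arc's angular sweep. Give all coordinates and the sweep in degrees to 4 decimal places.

bisector direction at 90.8131° = (-0.014192,0.999899)
center distance |VC| = r/sin(θ/2) = 12.451635/sin(79.5529°) = 12.661526
C = V + |VC|·bis = (1.6399,-15.4776)
T_A = V + ((C−V)·d_A)·d_A = V + 2.2959·d_A = (4.0713,-27.6896)
T_B = V + ((C−V)·d_B)·d_B = V + 2.2959·d_B = (-0.4439,-27.7537)
sweep = 180° − θ = 20.8941°

center=(1.6399,-15.4776) T_A=(4.0713,-27.6896) T_B=(-0.4439,-27.7537) sweep=20.8941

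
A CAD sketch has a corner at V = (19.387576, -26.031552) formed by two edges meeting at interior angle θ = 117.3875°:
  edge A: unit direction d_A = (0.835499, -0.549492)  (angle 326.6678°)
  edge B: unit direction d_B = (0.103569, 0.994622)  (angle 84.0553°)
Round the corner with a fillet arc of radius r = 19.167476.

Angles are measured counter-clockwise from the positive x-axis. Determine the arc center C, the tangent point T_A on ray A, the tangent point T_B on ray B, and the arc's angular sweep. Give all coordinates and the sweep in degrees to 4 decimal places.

center=(39.6593,-16.4225) T_A=(29.1269,-32.4369) T_B=(20.5949,-14.4374) sweep=62.6125

bisector direction at 25.3616° = (0.903623,0.428329)
center distance |VC| = r/sin(θ/2) = 19.167476/sin(58.6938°) = 22.433787
C = V + |VC|·bis = (39.6593,-16.4225)
T_A = V + ((C−V)·d_A)·d_A = V + 11.6569·d_A = (29.1269,-32.4369)
T_B = V + ((C−V)·d_B)·d_B = V + 11.6569·d_B = (20.5949,-14.4374)
sweep = 180° − θ = 62.6125°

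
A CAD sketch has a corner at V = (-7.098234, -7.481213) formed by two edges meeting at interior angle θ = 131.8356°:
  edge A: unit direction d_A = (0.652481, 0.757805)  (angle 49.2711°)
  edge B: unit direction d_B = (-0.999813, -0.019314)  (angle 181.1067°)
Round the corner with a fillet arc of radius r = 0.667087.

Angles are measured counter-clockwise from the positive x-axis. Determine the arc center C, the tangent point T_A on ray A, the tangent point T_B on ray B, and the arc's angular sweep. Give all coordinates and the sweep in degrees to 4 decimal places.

center=(-7.4092,-6.8200) T_A=(-6.9037,-7.2553) T_B=(-7.3963,-7.4870) sweep=48.1644

bisector direction at 115.1889° = (-0.425604,0.904910)
center distance |VC| = r/sin(θ/2) = 0.667087/sin(65.9178°) = 0.730685
C = V + |VC|·bis = (-7.4092,-6.8200)
T_A = V + ((C−V)·d_A)·d_A = V + 0.2982·d_A = (-6.9037,-7.2553)
T_B = V + ((C−V)·d_B)·d_B = V + 0.2982·d_B = (-7.3963,-7.4870)
sweep = 180° − θ = 48.1644°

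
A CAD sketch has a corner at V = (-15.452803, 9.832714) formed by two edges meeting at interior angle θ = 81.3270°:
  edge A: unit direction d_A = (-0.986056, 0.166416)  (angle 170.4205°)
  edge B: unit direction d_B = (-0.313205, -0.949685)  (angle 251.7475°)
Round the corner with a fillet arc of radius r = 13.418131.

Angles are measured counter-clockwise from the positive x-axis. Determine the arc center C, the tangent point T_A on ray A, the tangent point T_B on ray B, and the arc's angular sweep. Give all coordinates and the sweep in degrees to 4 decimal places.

center=(-33.0881,-0.7989) T_A=(-30.8551,12.4322) T_B=(-20.3451,-5.0015) sweep=98.6730

bisector direction at 211.0840° = (-0.856411,-0.516294)
center distance |VC| = r/sin(θ/2) = 13.418131/sin(40.6635°) = 20.592105
C = V + |VC|·bis = (-33.0881,-0.7989)
T_A = V + ((C−V)·d_A)·d_A = V + 15.6201·d_A = (-30.8551,12.4322)
T_B = V + ((C−V)·d_B)·d_B = V + 15.6201·d_B = (-20.3451,-5.0015)
sweep = 180° − θ = 98.6730°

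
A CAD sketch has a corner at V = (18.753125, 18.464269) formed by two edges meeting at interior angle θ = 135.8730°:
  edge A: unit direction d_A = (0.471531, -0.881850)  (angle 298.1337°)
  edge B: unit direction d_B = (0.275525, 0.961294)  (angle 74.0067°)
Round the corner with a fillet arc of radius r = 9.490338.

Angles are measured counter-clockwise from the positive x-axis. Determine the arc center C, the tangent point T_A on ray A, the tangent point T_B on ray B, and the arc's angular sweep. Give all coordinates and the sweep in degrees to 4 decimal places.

bisector direction at 6.0702° = (0.994393,0.105747)
center distance |VC| = r/sin(θ/2) = 9.490338/sin(67.9365°) = 10.240251
C = V + |VC|·bis = (28.9360,19.5471)
T_A = V + ((C−V)·d_A)·d_A = V + 3.8466·d_A = (20.5669,15.0722)
T_B = V + ((C−V)·d_B)·d_B = V + 3.8466·d_B = (19.8130,22.1620)
sweep = 180° − θ = 44.1270°

center=(28.9360,19.5471) T_A=(20.5669,15.0722) T_B=(19.8130,22.1620) sweep=44.1270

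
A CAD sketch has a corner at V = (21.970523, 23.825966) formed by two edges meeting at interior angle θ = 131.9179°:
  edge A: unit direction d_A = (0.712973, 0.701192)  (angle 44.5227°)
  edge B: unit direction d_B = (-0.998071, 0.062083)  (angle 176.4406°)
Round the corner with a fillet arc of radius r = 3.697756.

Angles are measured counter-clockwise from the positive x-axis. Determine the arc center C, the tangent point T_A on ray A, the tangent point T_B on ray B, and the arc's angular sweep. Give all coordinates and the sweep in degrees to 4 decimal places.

center=(20.5538,27.6190) T_A=(23.1466,24.9826) T_B=(20.3242,23.9284) sweep=48.0821

bisector direction at 110.4817° = (-0.349907,0.936784)
center distance |VC| = r/sin(θ/2) = 3.697756/sin(65.9590°) = 4.048990
C = V + |VC|·bis = (20.5538,27.6190)
T_A = V + ((C−V)·d_A)·d_A = V + 1.6495·d_A = (23.1466,24.9826)
T_B = V + ((C−V)·d_B)·d_B = V + 1.6495·d_B = (20.3242,23.9284)
sweep = 180° − θ = 48.0821°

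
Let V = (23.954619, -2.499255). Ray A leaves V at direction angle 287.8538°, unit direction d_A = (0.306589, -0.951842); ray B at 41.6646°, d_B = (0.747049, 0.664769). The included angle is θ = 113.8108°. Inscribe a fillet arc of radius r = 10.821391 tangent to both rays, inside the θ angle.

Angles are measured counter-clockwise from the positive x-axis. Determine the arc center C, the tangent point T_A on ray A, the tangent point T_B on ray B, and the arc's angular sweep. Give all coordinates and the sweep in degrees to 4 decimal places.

bisector direction at 344.7592° = (0.964830,-0.262876)
center distance |VC| = r/sin(θ/2) = 10.821391/sin(56.9054°) = 12.916897
C = V + |VC|·bis = (36.4172,-5.8948)
T_A = V + ((C−V)·d_A)·d_A = V + 7.0529·d_A = (26.1170,-9.2125)
T_B = V + ((C−V)·d_B)·d_B = V + 7.0529·d_B = (29.2235,2.1893)
sweep = 180° − θ = 66.1892°

center=(36.4172,-5.8948) T_A=(26.1170,-9.2125) T_B=(29.2235,2.1893) sweep=66.1892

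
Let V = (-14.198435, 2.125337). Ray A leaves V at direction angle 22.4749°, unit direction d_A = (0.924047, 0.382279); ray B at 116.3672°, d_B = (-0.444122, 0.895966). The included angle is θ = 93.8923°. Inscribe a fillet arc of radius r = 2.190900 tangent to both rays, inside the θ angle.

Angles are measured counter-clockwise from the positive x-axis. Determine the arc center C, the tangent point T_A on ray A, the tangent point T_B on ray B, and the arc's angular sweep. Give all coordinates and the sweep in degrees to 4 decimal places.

center=(-13.1445,4.9323) T_A=(-12.3070,2.9078) T_B=(-15.1075,3.9593) sweep=86.1077

bisector direction at 69.4211° = (0.351498,0.936189)
center distance |VC| = r/sin(θ/2) = 2.190900/sin(46.9462°) = 2.998307
C = V + |VC|·bis = (-13.1445,4.9323)
T_A = V + ((C−V)·d_A)·d_A = V + 2.0469·d_A = (-12.3070,2.9078)
T_B = V + ((C−V)·d_B)·d_B = V + 2.0469·d_B = (-15.1075,3.9593)
sweep = 180° − θ = 86.1077°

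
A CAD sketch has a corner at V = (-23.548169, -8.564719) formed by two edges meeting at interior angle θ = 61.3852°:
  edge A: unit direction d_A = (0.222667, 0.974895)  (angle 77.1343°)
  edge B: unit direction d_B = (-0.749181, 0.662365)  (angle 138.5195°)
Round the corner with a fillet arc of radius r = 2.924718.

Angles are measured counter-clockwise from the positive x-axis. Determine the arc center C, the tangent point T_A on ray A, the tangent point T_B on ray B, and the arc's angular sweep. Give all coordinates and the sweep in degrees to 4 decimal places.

center=(-25.3023,-3.1099) T_A=(-22.4510,-3.7612) T_B=(-27.2396,-5.3011) sweep=118.6148

bisector direction at 107.8269° = (-0.306142,0.951986)
center distance |VC| = r/sin(θ/2) = 2.924718/sin(30.6926°) = 5.729889
C = V + |VC|·bis = (-25.3023,-3.1099)
T_A = V + ((C−V)·d_A)·d_A = V + 4.9272·d_A = (-22.4510,-3.7612)
T_B = V + ((C−V)·d_B)·d_B = V + 4.9272·d_B = (-27.2396,-5.3011)
sweep = 180° − θ = 118.6148°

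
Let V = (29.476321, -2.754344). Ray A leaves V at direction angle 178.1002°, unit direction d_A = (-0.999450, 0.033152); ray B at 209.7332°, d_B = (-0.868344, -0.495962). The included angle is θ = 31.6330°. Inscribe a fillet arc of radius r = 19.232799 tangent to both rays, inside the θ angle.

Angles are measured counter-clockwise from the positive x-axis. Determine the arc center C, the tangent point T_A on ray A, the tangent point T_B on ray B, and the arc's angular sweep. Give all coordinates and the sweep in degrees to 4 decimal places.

center=(-39.0166,-19.7258) T_A=(-38.3790,-0.5036) T_B=(-29.4779,-36.4265) sweep=148.3670

bisector direction at 193.9167° = (-0.970646,-0.240511)
center distance |VC| = r/sin(θ/2) = 19.232799/sin(15.8165°) = 70.564232
C = V + |VC|·bis = (-39.0166,-19.7258)
T_A = V + ((C−V)·d_A)·d_A = V + 67.8926·d_A = (-38.3790,-0.5036)
T_B = V + ((C−V)·d_B)·d_B = V + 67.8926·d_B = (-29.4779,-36.4265)
sweep = 180° − θ = 148.3670°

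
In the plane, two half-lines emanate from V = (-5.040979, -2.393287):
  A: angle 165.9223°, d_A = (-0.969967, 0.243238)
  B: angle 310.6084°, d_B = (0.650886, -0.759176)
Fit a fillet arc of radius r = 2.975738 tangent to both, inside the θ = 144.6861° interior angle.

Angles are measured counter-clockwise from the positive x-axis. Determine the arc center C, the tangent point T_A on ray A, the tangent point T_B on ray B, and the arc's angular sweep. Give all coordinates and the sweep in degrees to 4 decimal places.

bisector direction at 238.2654° = (-0.525986,-0.850493)
center distance |VC| = r/sin(θ/2) = 2.975738/sin(72.3431°) = 3.122857
C = V + |VC|·bis = (-6.6836,-5.0493)
T_A = V + ((C−V)·d_A)·d_A = V + 0.9472·d_A = (-5.9597,-2.1629)
T_B = V + ((C−V)·d_B)·d_B = V + 0.9472·d_B = (-4.4244,-3.1124)
sweep = 180° − θ = 35.3139°

center=(-6.6836,-5.0493) T_A=(-5.9597,-2.1629) T_B=(-4.4244,-3.1124) sweep=35.3139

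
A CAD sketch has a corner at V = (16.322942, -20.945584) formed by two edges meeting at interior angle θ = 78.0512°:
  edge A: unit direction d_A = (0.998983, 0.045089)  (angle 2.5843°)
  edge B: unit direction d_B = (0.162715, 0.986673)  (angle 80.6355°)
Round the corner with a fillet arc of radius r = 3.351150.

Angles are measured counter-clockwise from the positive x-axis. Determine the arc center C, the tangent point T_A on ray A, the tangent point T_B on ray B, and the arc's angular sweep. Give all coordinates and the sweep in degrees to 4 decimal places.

bisector direction at 41.6099° = (0.747683,0.664055)
center distance |VC| = r/sin(θ/2) = 3.351150/sin(39.0256°) = 5.322094
C = V + |VC|·bis = (20.3022,-17.4114)
T_A = V + ((C−V)·d_A)·d_A = V + 4.1345·d_A = (20.4533,-20.7592)
T_B = V + ((C−V)·d_B)·d_B = V + 4.1345·d_B = (16.9957,-16.8661)
sweep = 180° − θ = 101.9488°

center=(20.3022,-17.4114) T_A=(20.4533,-20.7592) T_B=(16.9957,-16.8661) sweep=101.9488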